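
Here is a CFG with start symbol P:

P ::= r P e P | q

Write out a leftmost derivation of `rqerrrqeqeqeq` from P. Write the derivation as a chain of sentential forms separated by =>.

P => rPeP => rqeP => rqerPeP => rqerrPePeP => rqerrrPePePeP => rqerrrqePePeP => rqerrrqeqePeP => rqerrrqeqeqeP => rqerrrqeqeqeq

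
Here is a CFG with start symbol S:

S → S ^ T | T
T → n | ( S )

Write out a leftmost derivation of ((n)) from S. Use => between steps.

S => T   [S → T]
T => (S)   [T → ( S )]
(S) => (T)   [S → T]
(T) => ((S))   [T → ( S )]
((S)) => ((T))   [S → T]
((T)) => ((n))   [T → n]

S=>T=>(S)=>(T)=>((S))=>((T))=>((n))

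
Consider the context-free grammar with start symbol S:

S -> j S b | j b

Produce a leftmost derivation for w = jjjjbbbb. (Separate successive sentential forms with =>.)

S => jSb => jjSbb => jjjSbbb => jjjjbbbb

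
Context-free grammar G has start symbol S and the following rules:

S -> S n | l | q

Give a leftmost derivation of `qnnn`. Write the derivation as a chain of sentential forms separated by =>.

S => Sn   [S -> S n]
Sn => Snn   [S -> S n]
Snn => Snnn   [S -> S n]
Snnn => qnnn   [S -> q]

S => Sn => Snn => Snnn => qnnn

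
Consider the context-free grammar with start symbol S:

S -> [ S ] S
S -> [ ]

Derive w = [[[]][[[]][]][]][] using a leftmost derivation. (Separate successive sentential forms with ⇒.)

S ⇒ [S]S ⇒ [[S]S]S ⇒ [[[]]S]S ⇒ [[[]][S]S]S ⇒ [[[]][[S]S]S]S ⇒ [[[]][[[]]S]S]S ⇒ [[[]][[[]][]]S]S ⇒ [[[]][[[]][]][]]S ⇒ [[[]][[[]][]][]][]

S ⇒ [S]S   [S -> [ S ] S]
[S]S ⇒ [[S]S]S   [S -> [ S ] S]
[[S]S]S ⇒ [[[]]S]S   [S -> [ ]]
[[[]]S]S ⇒ [[[]][S]S]S   [S -> [ S ] S]
[[[]][S]S]S ⇒ [[[]][[S]S]S]S   [S -> [ S ] S]
[[[]][[S]S]S]S ⇒ [[[]][[[]]S]S]S   [S -> [ ]]
[[[]][[[]]S]S]S ⇒ [[[]][[[]][]]S]S   [S -> [ ]]
[[[]][[[]][]]S]S ⇒ [[[]][[[]][]][]]S   [S -> [ ]]
[[[]][[[]][]][]]S ⇒ [[[]][[[]][]][]][]   [S -> [ ]]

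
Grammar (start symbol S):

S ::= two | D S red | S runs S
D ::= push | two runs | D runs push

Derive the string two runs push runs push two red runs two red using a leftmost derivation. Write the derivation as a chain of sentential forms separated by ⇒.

S ⇒ D S red ⇒ two runs S red ⇒ two runs S runs S red ⇒ two runs D S red runs S red ⇒ two runs D runs push S red runs S red ⇒ two runs push runs push S red runs S red ⇒ two runs push runs push two red runs S red ⇒ two runs push runs push two red runs two red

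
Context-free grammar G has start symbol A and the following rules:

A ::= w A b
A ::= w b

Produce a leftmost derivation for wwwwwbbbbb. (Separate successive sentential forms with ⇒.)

A ⇒ wAb ⇒ wwAbb ⇒ wwwAbbb ⇒ wwwwAbbbb ⇒ wwwwwbbbbb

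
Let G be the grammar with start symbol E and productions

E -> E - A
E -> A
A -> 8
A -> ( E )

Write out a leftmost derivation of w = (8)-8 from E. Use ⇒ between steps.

E ⇒ E-A   [E -> E - A]
E-A ⇒ A-A   [E -> A]
A-A ⇒ (E)-A   [A -> ( E )]
(E)-A ⇒ (A)-A   [E -> A]
(A)-A ⇒ (8)-A   [A -> 8]
(8)-A ⇒ (8)-8   [A -> 8]

E ⇒ E-A ⇒ A-A ⇒ (E)-A ⇒ (A)-A ⇒ (8)-A ⇒ (8)-8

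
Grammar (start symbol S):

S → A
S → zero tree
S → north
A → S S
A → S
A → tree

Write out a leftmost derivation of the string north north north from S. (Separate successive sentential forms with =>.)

S => A => S S => north S => north A => north S S => north north S => north north north

S => A   [S → A]
A => S S   [A → S S]
S S => north S   [S → north]
north S => north A   [S → A]
north A => north S S   [A → S S]
north S S => north north S   [S → north]
north north S => north north north   [S → north]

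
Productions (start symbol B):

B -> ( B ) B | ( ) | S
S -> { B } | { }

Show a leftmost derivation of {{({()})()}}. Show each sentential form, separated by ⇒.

B ⇒ S   [B -> S]
S ⇒ {B}   [S -> { B }]
{B} ⇒ {S}   [B -> S]
{S} ⇒ {{B}}   [S -> { B }]
{{B}} ⇒ {{(B)B}}   [B -> ( B ) B]
{{(B)B}} ⇒ {{(S)B}}   [B -> S]
{{(S)B}} ⇒ {{({B})B}}   [S -> { B }]
{{({B})B}} ⇒ {{({()})B}}   [B -> ( )]
{{({()})B}} ⇒ {{({()})()}}   [B -> ( )]

B⇒S⇒{B}⇒{S}⇒{{B}}⇒{{(B)B}}⇒{{(S)B}}⇒{{({B})B}}⇒{{({()})B}}⇒{{({()})()}}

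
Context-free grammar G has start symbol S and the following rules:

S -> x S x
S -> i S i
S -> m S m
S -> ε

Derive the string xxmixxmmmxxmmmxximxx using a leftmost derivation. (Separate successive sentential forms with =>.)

S=>xSx=>xxSxx=>xxmSmxx=>xxmiSimxx=>xxmixSximxx=>xxmixxSxximxx=>xxmixxmSmxximxx=>xxmixxmmSmmxximxx=>xxmixxmmmSmmmxximxx=>xxmixxmmmxSxmmmxximxx=>xxmixxmmmxxmmmxximxx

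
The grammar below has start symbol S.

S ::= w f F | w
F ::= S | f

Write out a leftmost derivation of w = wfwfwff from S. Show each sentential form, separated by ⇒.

S ⇒ wfF ⇒ wfS ⇒ wfwfF ⇒ wfwfS ⇒ wfwfwfF ⇒ wfwfwff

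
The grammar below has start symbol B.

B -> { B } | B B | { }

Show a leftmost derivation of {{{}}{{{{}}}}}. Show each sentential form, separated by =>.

B => {B} => {BB} => {{B}B} => {{{}}B} => {{{}}{B}} => {{{}}{{B}}} => {{{}}{{{B}}}} => {{{}}{{{{}}}}}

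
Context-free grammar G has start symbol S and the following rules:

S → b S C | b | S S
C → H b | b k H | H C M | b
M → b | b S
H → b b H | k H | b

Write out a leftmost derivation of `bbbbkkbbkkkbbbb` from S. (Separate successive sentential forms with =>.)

S => bSC => bbC => bbHb => bbbbHb => bbbbkHb => bbbbkkHb => bbbbkkbbHb => bbbbkkbbkHb => bbbbkkbbkkHb => bbbbkkbbkkkHb => bbbbkkbbkkkbbHb => bbbbkkbbkkkbbbb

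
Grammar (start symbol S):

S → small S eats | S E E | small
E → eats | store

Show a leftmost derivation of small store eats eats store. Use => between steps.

S => S E E => S E E E E => small E E E E => small store E E E => small store eats E E => small store eats eats E => small store eats eats store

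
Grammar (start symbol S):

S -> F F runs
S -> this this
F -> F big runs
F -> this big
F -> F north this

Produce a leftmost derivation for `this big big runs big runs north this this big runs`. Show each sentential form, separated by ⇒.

S ⇒ F F runs   [S -> F F runs]
F F runs ⇒ F north this F runs   [F -> F north this]
F north this F runs ⇒ F big runs north this F runs   [F -> F big runs]
F big runs north this F runs ⇒ F big runs big runs north this F runs   [F -> F big runs]
F big runs big runs north this F runs ⇒ this big big runs big runs north this F runs   [F -> this big]
this big big runs big runs north this F runs ⇒ this big big runs big runs north this this big runs   [F -> this big]

S ⇒ F F runs ⇒ F north this F runs ⇒ F big runs north this F runs ⇒ F big runs big runs north this F runs ⇒ this big big runs big runs north this F runs ⇒ this big big runs big runs north this this big runs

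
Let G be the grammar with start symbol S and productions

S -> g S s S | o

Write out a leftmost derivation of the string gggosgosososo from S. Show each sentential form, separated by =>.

S => gSsS   [S -> g S s S]
gSsS => ggSsSsS   [S -> g S s S]
ggSsSsS => gggSsSsSsS   [S -> g S s S]
gggSsSsSsS => gggosSsSsS   [S -> o]
gggosSsSsS => gggosgSsSsSsS   [S -> g S s S]
gggosgSsSsSsS => gggosgosSsSsS   [S -> o]
gggosgosSsSsS => gggosgososSsS   [S -> o]
gggosgososSsS => gggosgosososS   [S -> o]
gggosgosososS => gggosgosososo   [S -> o]

S => gSsS => ggSsSsS => gggSsSsSsS => gggosSsSsS => gggosgSsSsSsS => gggosgosSsSsS => gggosgososSsS => gggosgosososS => gggosgosososo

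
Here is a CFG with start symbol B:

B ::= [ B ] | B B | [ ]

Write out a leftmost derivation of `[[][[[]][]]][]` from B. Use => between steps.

B => BB => [B]B => [BB]B => [[]B]B => [[][B]]B => [[][BB]]B => [[][[B]B]]B => [[][[[]]B]]B => [[][[[]][]]]B => [[][[[]][]]][]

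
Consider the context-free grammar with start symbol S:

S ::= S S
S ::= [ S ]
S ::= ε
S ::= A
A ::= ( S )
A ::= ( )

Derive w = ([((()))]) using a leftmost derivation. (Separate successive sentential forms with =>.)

S => SS => SSS => ASS => (S)SS => ([S])SS => ([A])SS => ([(S)])SS => ([(A)])SS => ([((S))])SS => ([((A))])SS => ([(((S)))])SS => ([((()))])SS => ([((()))])S => ([((()))])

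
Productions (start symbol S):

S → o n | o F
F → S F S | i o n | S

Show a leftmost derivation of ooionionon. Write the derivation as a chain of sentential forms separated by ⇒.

S⇒oF⇒oSFS⇒ooFFS⇒ooionFS⇒ooionionS⇒ooionionon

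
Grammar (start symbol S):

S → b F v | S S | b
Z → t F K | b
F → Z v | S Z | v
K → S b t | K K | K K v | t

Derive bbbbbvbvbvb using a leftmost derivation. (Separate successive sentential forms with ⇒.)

S ⇒ SS ⇒ bFvS ⇒ bSZvS ⇒ bbFvZvS ⇒ bbSZvZvS ⇒ bbbFvZvZvS ⇒ bbbSZvZvZvS ⇒ bbbbZvZvZvS ⇒ bbbbbvZvZvS ⇒ bbbbbvbvZvS ⇒ bbbbbvbvbvS ⇒ bbbbbvbvbvb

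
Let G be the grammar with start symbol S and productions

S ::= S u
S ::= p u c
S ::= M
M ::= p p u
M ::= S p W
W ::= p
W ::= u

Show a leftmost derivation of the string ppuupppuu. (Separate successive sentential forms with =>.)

S => Su   [S ::= S u]
Su => Mu   [S ::= M]
Mu => SpWu   [M ::= S p W]
SpWu => MpWu   [S ::= M]
MpWu => SpWpWu   [M ::= S p W]
SpWpWu => SupWpWu   [S ::= S u]
SupWpWu => MupWpWu   [S ::= M]
MupWpWu => ppuupWpWu   [M ::= p p u]
ppuupWpWu => ppuupppWu   [W ::= p]
ppuupppWu => ppuupppuu   [W ::= u]

S=>Su=>Mu=>SpWu=>MpWu=>SpWpWu=>SupWpWu=>MupWpWu=>ppuupWpWu=>ppuupppWu=>ppuupppuu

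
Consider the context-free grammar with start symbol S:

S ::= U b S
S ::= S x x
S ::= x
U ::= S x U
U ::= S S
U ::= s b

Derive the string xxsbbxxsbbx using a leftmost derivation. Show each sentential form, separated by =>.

S => UbS   [S ::= U b S]
UbS => SxUbS   [U ::= S x U]
SxUbS => UbSxUbS   [S ::= U b S]
UbSxUbS => SxUbSxUbS   [U ::= S x U]
SxUbSxUbS => xxUbSxUbS   [S ::= x]
xxUbSxUbS => xxsbbSxUbS   [U ::= s b]
xxsbbSxUbS => xxsbbxxUbS   [S ::= x]
xxsbbxxUbS => xxsbbxxsbbS   [U ::= s b]
xxsbbxxsbbS => xxsbbxxsbbx   [S ::= x]

S => UbS => SxUbS => UbSxUbS => SxUbSxUbS => xxUbSxUbS => xxsbbSxUbS => xxsbbxxUbS => xxsbbxxsbbS => xxsbbxxsbbx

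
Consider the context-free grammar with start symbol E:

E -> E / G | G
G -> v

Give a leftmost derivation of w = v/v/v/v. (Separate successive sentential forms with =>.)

E => E/G => E/G/G => E/G/G/G => G/G/G/G => v/G/G/G => v/v/G/G => v/v/v/G => v/v/v/v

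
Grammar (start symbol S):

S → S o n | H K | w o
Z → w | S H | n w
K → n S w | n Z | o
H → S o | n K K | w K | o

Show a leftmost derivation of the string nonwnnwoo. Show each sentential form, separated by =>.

S => HK => SoK => HKoK => nKKKoK => noKKoK => nonZKoK => nonwKoK => nonwnZoK => nonwnnwoK => nonwnnwoo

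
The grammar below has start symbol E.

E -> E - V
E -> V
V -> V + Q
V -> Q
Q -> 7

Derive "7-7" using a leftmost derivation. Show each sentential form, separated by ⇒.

E ⇒ E-V ⇒ V-V ⇒ Q-V ⇒ 7-V ⇒ 7-Q ⇒ 7-7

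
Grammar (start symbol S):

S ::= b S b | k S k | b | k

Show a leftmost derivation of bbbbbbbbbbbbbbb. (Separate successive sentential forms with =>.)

S => bSb => bbSbb => bbbSbbb => bbbbSbbbb => bbbbbSbbbbb => bbbbbbSbbbbbb => bbbbbbbSbbbbbbb => bbbbbbbbbbbbbbb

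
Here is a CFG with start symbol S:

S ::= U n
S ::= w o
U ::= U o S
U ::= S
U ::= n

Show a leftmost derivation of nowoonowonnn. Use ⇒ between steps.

S ⇒ Un   [S ::= U n]
Un ⇒ Sn   [U ::= S]
Sn ⇒ Unn   [S ::= U n]
Unn ⇒ UoSnn   [U ::= U o S]
UoSnn ⇒ UoSoSnn   [U ::= U o S]
UoSoSnn ⇒ noSoSnn   [U ::= n]
noSoSnn ⇒ nowooSnn   [S ::= w o]
nowooSnn ⇒ nowooUnnn   [S ::= U n]
nowooUnnn ⇒ nowooUoSnnn   [U ::= U o S]
nowooUoSnnn ⇒ nowoonoSnnn   [U ::= n]
nowoonoSnnn ⇒ nowoonowonnn   [S ::= w o]

S⇒Un⇒Sn⇒Unn⇒UoSnn⇒UoSoSnn⇒noSoSnn⇒nowooSnn⇒nowooUnnn⇒nowooUoSnnn⇒nowoonoSnnn⇒nowoonowonnn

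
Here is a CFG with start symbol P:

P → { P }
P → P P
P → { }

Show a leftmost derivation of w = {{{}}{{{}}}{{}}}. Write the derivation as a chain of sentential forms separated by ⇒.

P ⇒ {P} ⇒ {PP} ⇒ {PPP} ⇒ {{P}PP} ⇒ {{{}}PP} ⇒ {{{}}{P}P} ⇒ {{{}}{{P}}P} ⇒ {{{}}{{{}}}P} ⇒ {{{}}{{{}}}{P}} ⇒ {{{}}{{{}}}{{}}}

P ⇒ {P}   [P → { P }]
{P} ⇒ {PP}   [P → P P]
{PP} ⇒ {PPP}   [P → P P]
{PPP} ⇒ {{P}PP}   [P → { P }]
{{P}PP} ⇒ {{{}}PP}   [P → { }]
{{{}}PP} ⇒ {{{}}{P}P}   [P → { P }]
{{{}}{P}P} ⇒ {{{}}{{P}}P}   [P → { P }]
{{{}}{{P}}P} ⇒ {{{}}{{{}}}P}   [P → { }]
{{{}}{{{}}}P} ⇒ {{{}}{{{}}}{P}}   [P → { P }]
{{{}}{{{}}}{P}} ⇒ {{{}}{{{}}}{{}}}   [P → { }]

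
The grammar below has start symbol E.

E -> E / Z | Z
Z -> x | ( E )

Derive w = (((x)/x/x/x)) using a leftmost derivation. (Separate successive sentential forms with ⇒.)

E ⇒ Z   [E -> Z]
Z ⇒ (E)   [Z -> ( E )]
(E) ⇒ (Z)   [E -> Z]
(Z) ⇒ ((E))   [Z -> ( E )]
((E)) ⇒ ((E/Z))   [E -> E / Z]
((E/Z)) ⇒ ((E/Z/Z))   [E -> E / Z]
((E/Z/Z)) ⇒ ((E/Z/Z/Z))   [E -> E / Z]
((E/Z/Z/Z)) ⇒ ((Z/Z/Z/Z))   [E -> Z]
((Z/Z/Z/Z)) ⇒ (((E)/Z/Z/Z))   [Z -> ( E )]
(((E)/Z/Z/Z)) ⇒ (((Z)/Z/Z/Z))   [E -> Z]
(((Z)/Z/Z/Z)) ⇒ (((x)/Z/Z/Z))   [Z -> x]
(((x)/Z/Z/Z)) ⇒ (((x)/x/Z/Z))   [Z -> x]
(((x)/x/Z/Z)) ⇒ (((x)/x/x/Z))   [Z -> x]
(((x)/x/x/Z)) ⇒ (((x)/x/x/x))   [Z -> x]

E⇒Z⇒(E)⇒(Z)⇒((E))⇒((E/Z))⇒((E/Z/Z))⇒((E/Z/Z/Z))⇒((Z/Z/Z/Z))⇒(((E)/Z/Z/Z))⇒(((Z)/Z/Z/Z))⇒(((x)/Z/Z/Z))⇒(((x)/x/Z/Z))⇒(((x)/x/x/Z))⇒(((x)/x/x/x))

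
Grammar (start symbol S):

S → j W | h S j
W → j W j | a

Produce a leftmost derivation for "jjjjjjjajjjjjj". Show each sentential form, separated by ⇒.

S ⇒ jW ⇒ jjWj ⇒ jjjWjj ⇒ jjjjWjjj ⇒ jjjjjWjjjj ⇒ jjjjjjWjjjjj ⇒ jjjjjjjWjjjjjj ⇒ jjjjjjjajjjjjj

S ⇒ jW   [S → j W]
jW ⇒ jjWj   [W → j W j]
jjWj ⇒ jjjWjj   [W → j W j]
jjjWjj ⇒ jjjjWjjj   [W → j W j]
jjjjWjjj ⇒ jjjjjWjjjj   [W → j W j]
jjjjjWjjjj ⇒ jjjjjjWjjjjj   [W → j W j]
jjjjjjWjjjjj ⇒ jjjjjjjWjjjjjj   [W → j W j]
jjjjjjjWjjjjjj ⇒ jjjjjjjajjjjjj   [W → a]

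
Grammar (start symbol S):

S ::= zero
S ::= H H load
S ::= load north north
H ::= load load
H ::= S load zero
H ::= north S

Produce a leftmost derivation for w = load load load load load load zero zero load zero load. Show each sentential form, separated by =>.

S => H H load   [S ::= H H load]
H H load => S load zero H load   [H ::= S load zero]
S load zero H load => H H load load zero H load   [S ::= H H load]
H H load load zero H load => load load H load load zero H load   [H ::= load load]
load load H load load zero H load => load load load load load load zero H load   [H ::= load load]
load load load load load load zero H load => load load load load load load zero S load zero load   [H ::= S load zero]
load load load load load load zero S load zero load => load load load load load load zero zero load zero load   [S ::= zero]

S => H H load => S load zero H load => H H load load zero H load => load load H load load zero H load => load load load load load load zero H load => load load load load load load zero S load zero load => load load load load load load zero zero load zero load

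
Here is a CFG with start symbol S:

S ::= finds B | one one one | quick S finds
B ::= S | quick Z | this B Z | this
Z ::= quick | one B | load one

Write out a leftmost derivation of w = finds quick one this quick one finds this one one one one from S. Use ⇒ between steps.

S ⇒ finds B   [S ::= finds B]
finds B ⇒ finds quick Z   [B ::= quick Z]
finds quick Z ⇒ finds quick one B   [Z ::= one B]
finds quick one B ⇒ finds quick one this B Z   [B ::= this B Z]
finds quick one this B Z ⇒ finds quick one this quick Z Z   [B ::= quick Z]
finds quick one this quick Z Z ⇒ finds quick one this quick one B Z   [Z ::= one B]
finds quick one this quick one B Z ⇒ finds quick one this quick one S Z   [B ::= S]
finds quick one this quick one S Z ⇒ finds quick one this quick one finds B Z   [S ::= finds B]
finds quick one this quick one finds B Z ⇒ finds quick one this quick one finds this Z   [B ::= this]
finds quick one this quick one finds this Z ⇒ finds quick one this quick one finds this one B   [Z ::= one B]
finds quick one this quick one finds this one B ⇒ finds quick one this quick one finds this one S   [B ::= S]
finds quick one this quick one finds this one S ⇒ finds quick one this quick one finds this one one one one   [S ::= one one one]

S ⇒ finds B ⇒ finds quick Z ⇒ finds quick one B ⇒ finds quick one this B Z ⇒ finds quick one this quick Z Z ⇒ finds quick one this quick one B Z ⇒ finds quick one this quick one S Z ⇒ finds quick one this quick one finds B Z ⇒ finds quick one this quick one finds this Z ⇒ finds quick one this quick one finds this one B ⇒ finds quick one this quick one finds this one S ⇒ finds quick one this quick one finds this one one one one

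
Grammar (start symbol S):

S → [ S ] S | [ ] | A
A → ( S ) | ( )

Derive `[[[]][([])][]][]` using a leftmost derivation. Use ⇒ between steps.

S ⇒ [S]S   [S → [ S ] S]
[S]S ⇒ [[S]S]S   [S → [ S ] S]
[[S]S]S ⇒ [[[]]S]S   [S → [ ]]
[[[]]S]S ⇒ [[[]][S]S]S   [S → [ S ] S]
[[[]][S]S]S ⇒ [[[]][A]S]S   [S → A]
[[[]][A]S]S ⇒ [[[]][(S)]S]S   [A → ( S )]
[[[]][(S)]S]S ⇒ [[[]][([])]S]S   [S → [ ]]
[[[]][([])]S]S ⇒ [[[]][([])][]]S   [S → [ ]]
[[[]][([])][]]S ⇒ [[[]][([])][]][]   [S → [ ]]

S ⇒ [S]S ⇒ [[S]S]S ⇒ [[[]]S]S ⇒ [[[]][S]S]S ⇒ [[[]][A]S]S ⇒ [[[]][(S)]S]S ⇒ [[[]][([])]S]S ⇒ [[[]][([])][]]S ⇒ [[[]][([])][]][]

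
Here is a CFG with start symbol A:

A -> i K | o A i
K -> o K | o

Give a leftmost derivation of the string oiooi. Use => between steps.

A => oAi => oiKi => oioKi => oiooi

A => oAi   [A -> o A i]
oAi => oiKi   [A -> i K]
oiKi => oioKi   [K -> o K]
oioKi => oiooi   [K -> o]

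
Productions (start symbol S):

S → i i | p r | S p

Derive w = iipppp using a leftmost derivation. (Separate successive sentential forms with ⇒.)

S ⇒ Sp ⇒ Spp ⇒ Sppp ⇒ Spppp ⇒ iipppp

S ⇒ Sp   [S → S p]
Sp ⇒ Spp   [S → S p]
Spp ⇒ Sppp   [S → S p]
Sppp ⇒ Spppp   [S → S p]
Spppp ⇒ iipppp   [S → i i]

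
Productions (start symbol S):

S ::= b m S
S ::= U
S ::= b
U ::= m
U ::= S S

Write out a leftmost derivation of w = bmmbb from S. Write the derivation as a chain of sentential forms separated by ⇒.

S ⇒ bmS   [S ::= b m S]
bmS ⇒ bmU   [S ::= U]
bmU ⇒ bmSS   [U ::= S S]
bmSS ⇒ bmUS   [S ::= U]
bmUS ⇒ bmSSS   [U ::= S S]
bmSSS ⇒ bmUSS   [S ::= U]
bmUSS ⇒ bmmSS   [U ::= m]
bmmSS ⇒ bmmbS   [S ::= b]
bmmbS ⇒ bmmbb   [S ::= b]

S ⇒ bmS ⇒ bmU ⇒ bmSS ⇒ bmUS ⇒ bmSSS ⇒ bmUSS ⇒ bmmSS ⇒ bmmbS ⇒ bmmbb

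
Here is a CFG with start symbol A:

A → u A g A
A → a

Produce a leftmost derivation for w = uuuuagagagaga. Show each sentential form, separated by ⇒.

A ⇒ uAgA ⇒ uuAgAgA ⇒ uuuAgAgAgA ⇒ uuuuAgAgAgAgA ⇒ uuuuagAgAgAgA ⇒ uuuuagagAgAgA ⇒ uuuuagagagAgA ⇒ uuuuagagagagA ⇒ uuuuagagagaga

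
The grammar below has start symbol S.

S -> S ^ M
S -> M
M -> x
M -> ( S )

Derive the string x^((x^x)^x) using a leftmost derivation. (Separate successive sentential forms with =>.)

S=>S^M=>M^M=>x^M=>x^(S)=>x^(S^M)=>x^(M^M)=>x^((S)^M)=>x^((S^M)^M)=>x^((M^M)^M)=>x^((x^M)^M)=>x^((x^x)^M)=>x^((x^x)^x)

S => S^M   [S -> S ^ M]
S^M => M^M   [S -> M]
M^M => x^M   [M -> x]
x^M => x^(S)   [M -> ( S )]
x^(S) => x^(S^M)   [S -> S ^ M]
x^(S^M) => x^(M^M)   [S -> M]
x^(M^M) => x^((S)^M)   [M -> ( S )]
x^((S)^M) => x^((S^M)^M)   [S -> S ^ M]
x^((S^M)^M) => x^((M^M)^M)   [S -> M]
x^((M^M)^M) => x^((x^M)^M)   [M -> x]
x^((x^M)^M) => x^((x^x)^M)   [M -> x]
x^((x^x)^M) => x^((x^x)^x)   [M -> x]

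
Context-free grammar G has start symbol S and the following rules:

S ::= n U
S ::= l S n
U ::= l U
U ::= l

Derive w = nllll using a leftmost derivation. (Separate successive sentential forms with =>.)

S => nU   [S ::= n U]
nU => nlU   [U ::= l U]
nlU => nllU   [U ::= l U]
nllU => nlllU   [U ::= l U]
nlllU => nllll   [U ::= l]

S => nU => nlU => nllU => nlllU => nllll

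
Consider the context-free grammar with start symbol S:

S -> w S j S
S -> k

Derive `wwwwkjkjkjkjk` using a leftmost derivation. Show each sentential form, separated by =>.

S => wSjS => wwSjSjS => wwwSjSjSjS => wwwwSjSjSjSjS => wwwwkjSjSjSjS => wwwwkjkjSjSjS => wwwwkjkjkjSjS => wwwwkjkjkjkjS => wwwwkjkjkjkjk

S => wSjS   [S -> w S j S]
wSjS => wwSjSjS   [S -> w S j S]
wwSjSjS => wwwSjSjSjS   [S -> w S j S]
wwwSjSjSjS => wwwwSjSjSjSjS   [S -> w S j S]
wwwwSjSjSjSjS => wwwwkjSjSjSjS   [S -> k]
wwwwkjSjSjSjS => wwwwkjkjSjSjS   [S -> k]
wwwwkjkjSjSjS => wwwwkjkjkjSjS   [S -> k]
wwwwkjkjkjSjS => wwwwkjkjkjkjS   [S -> k]
wwwwkjkjkjkjS => wwwwkjkjkjkjk   [S -> k]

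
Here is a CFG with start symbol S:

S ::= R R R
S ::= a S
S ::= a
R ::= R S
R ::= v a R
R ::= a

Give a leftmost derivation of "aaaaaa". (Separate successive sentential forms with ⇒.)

S⇒RRR⇒RSRR⇒RSSRR⇒RSSSRR⇒aSSSRR⇒aaSSRR⇒aaaSRR⇒aaaaRR⇒aaaaaR⇒aaaaaa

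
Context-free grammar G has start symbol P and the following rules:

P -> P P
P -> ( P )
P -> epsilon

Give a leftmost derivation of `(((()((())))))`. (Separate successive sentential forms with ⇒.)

P ⇒ (P)   [P -> ( P )]
(P) ⇒ ((P))   [P -> ( P )]
((P)) ⇒ (((P)))   [P -> ( P )]
(((P))) ⇒ (((PP)))   [P -> P P]
(((PP))) ⇒ ((((P)P)))   [P -> ( P )]
((((P)P))) ⇒ (((()P)))   [P -> epsilon]
(((()P))) ⇒ (((()(P))))   [P -> ( P )]
(((()(P)))) ⇒ (((()((P)))))   [P -> ( P )]
(((()((P))))) ⇒ (((()((PP)))))   [P -> P P]
(((()((PP))))) ⇒ (((()(((P)P)))))   [P -> ( P )]
(((()(((P)P))))) ⇒ (((()((()P)))))   [P -> epsilon]
(((()((()P))))) ⇒ (((()((())))))   [P -> epsilon]

P⇒(P)⇒((P))⇒(((P)))⇒(((PP)))⇒((((P)P)))⇒(((()P)))⇒(((()(P))))⇒(((()((P)))))⇒(((()((PP)))))⇒(((()(((P)P)))))⇒(((()((()P)))))⇒(((()((())))))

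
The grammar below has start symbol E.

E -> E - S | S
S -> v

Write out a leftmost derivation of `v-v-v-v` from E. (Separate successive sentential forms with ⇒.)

E ⇒ E-S ⇒ E-S-S ⇒ E-S-S-S ⇒ S-S-S-S ⇒ v-S-S-S ⇒ v-v-S-S ⇒ v-v-v-S ⇒ v-v-v-v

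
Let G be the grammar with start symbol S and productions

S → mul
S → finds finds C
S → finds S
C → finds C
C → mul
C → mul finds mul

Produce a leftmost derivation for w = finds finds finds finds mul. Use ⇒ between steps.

S ⇒ finds S   [S → finds S]
finds S ⇒ finds finds S   [S → finds S]
finds finds S ⇒ finds finds finds finds C   [S → finds finds C]
finds finds finds finds C ⇒ finds finds finds finds mul   [C → mul]

S ⇒ finds S ⇒ finds finds S ⇒ finds finds finds finds C ⇒ finds finds finds finds mul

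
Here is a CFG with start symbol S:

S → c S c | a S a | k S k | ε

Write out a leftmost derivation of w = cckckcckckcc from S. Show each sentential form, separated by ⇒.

S ⇒ cSc   [S → c S c]
cSc ⇒ ccScc   [S → c S c]
ccScc ⇒ cckSkcc   [S → k S k]
cckSkcc ⇒ cckcSckcc   [S → c S c]
cckcSckcc ⇒ cckckSkckcc   [S → k S k]
cckckSkckcc ⇒ cckckcSckckcc   [S → c S c]
cckckcSckckcc ⇒ cckckcckckcc   [S → ε]

S⇒cSc⇒ccScc⇒cckSkcc⇒cckcSckcc⇒cckckSkckcc⇒cckckcSckckcc⇒cckckcckckcc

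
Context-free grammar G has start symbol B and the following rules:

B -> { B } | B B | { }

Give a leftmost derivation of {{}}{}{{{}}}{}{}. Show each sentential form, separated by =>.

B => BB => BBB => {B}BB => {{}}BB => {{}}{}B => {{}}{}BB => {{}}{}BBB => {{}}{}{B}BB => {{}}{}{{B}}BB => {{}}{}{{{}}}BB => {{}}{}{{{}}}{}B => {{}}{}{{{}}}{}{}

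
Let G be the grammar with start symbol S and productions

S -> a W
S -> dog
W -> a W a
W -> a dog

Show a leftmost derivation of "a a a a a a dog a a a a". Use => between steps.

S => a W => a a W a => a a a W a a => a a a a W a a a => a a a a a W a a a a => a a a a a a dog a a a a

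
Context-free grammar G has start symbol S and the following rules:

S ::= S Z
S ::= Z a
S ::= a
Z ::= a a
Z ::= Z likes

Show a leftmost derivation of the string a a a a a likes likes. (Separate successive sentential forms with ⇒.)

S ⇒ S Z   [S ::= S Z]
S Z ⇒ Z a Z   [S ::= Z a]
Z a Z ⇒ a a a Z   [Z ::= a a]
a a a Z ⇒ a a a Z likes   [Z ::= Z likes]
a a a Z likes ⇒ a a a Z likes likes   [Z ::= Z likes]
a a a Z likes likes ⇒ a a a a a likes likes   [Z ::= a a]

S ⇒ S Z ⇒ Z a Z ⇒ a a a Z ⇒ a a a Z likes ⇒ a a a Z likes likes ⇒ a a a a a likes likes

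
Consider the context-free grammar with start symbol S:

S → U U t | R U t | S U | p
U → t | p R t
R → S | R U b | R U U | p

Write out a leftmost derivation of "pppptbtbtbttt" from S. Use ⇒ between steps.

S ⇒ UUt ⇒ pRtUt ⇒ pRUbtUt ⇒ pRUbUbtUt ⇒ pRUbUbUbtUt ⇒ ppUbUbUbtUt ⇒ pppRtbUbUbtUt ⇒ pppStbUbUbtUt ⇒ pppptbUbUbtUt ⇒ pppptbtbUbtUt ⇒ pppptbtbtbtUt ⇒ pppptbtbtbttt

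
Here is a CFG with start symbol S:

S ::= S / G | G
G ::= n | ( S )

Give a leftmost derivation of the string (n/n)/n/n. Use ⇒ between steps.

S ⇒ S/G ⇒ S/G/G ⇒ G/G/G ⇒ (S)/G/G ⇒ (S/G)/G/G ⇒ (G/G)/G/G ⇒ (n/G)/G/G ⇒ (n/n)/G/G ⇒ (n/n)/n/G ⇒ (n/n)/n/n

S ⇒ S/G   [S ::= S / G]
S/G ⇒ S/G/G   [S ::= S / G]
S/G/G ⇒ G/G/G   [S ::= G]
G/G/G ⇒ (S)/G/G   [G ::= ( S )]
(S)/G/G ⇒ (S/G)/G/G   [S ::= S / G]
(S/G)/G/G ⇒ (G/G)/G/G   [S ::= G]
(G/G)/G/G ⇒ (n/G)/G/G   [G ::= n]
(n/G)/G/G ⇒ (n/n)/G/G   [G ::= n]
(n/n)/G/G ⇒ (n/n)/n/G   [G ::= n]
(n/n)/n/G ⇒ (n/n)/n/n   [G ::= n]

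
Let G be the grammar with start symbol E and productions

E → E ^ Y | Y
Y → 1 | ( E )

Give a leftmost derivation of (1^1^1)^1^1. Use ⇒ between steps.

E⇒E^Y⇒E^Y^Y⇒Y^Y^Y⇒(E)^Y^Y⇒(E^Y)^Y^Y⇒(E^Y^Y)^Y^Y⇒(Y^Y^Y)^Y^Y⇒(1^Y^Y)^Y^Y⇒(1^1^Y)^Y^Y⇒(1^1^1)^Y^Y⇒(1^1^1)^1^Y⇒(1^1^1)^1^1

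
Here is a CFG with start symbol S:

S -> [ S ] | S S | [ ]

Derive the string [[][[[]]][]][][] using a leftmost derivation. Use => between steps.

S=>SS=>SSS=>[S]SS=>[SS]SS=>[SSS]SS=>[[]SS]SS=>[[][S]S]SS=>[[][[S]]S]SS=>[[][[[]]]S]SS=>[[][[[]]][]]SS=>[[][[[]]][]][]S=>[[][[[]]][]][][]

S => SS   [S -> S S]
SS => SSS   [S -> S S]
SSS => [S]SS   [S -> [ S ]]
[S]SS => [SS]SS   [S -> S S]
[SS]SS => [SSS]SS   [S -> S S]
[SSS]SS => [[]SS]SS   [S -> [ ]]
[[]SS]SS => [[][S]S]SS   [S -> [ S ]]
[[][S]S]SS => [[][[S]]S]SS   [S -> [ S ]]
[[][[S]]S]SS => [[][[[]]]S]SS   [S -> [ ]]
[[][[[]]]S]SS => [[][[[]]][]]SS   [S -> [ ]]
[[][[[]]][]]SS => [[][[[]]][]][]S   [S -> [ ]]
[[][[[]]][]][]S => [[][[[]]][]][][]   [S -> [ ]]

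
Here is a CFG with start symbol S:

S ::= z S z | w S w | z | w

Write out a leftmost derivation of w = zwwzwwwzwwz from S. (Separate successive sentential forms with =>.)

S=>zSz=>zwSwz=>zwwSwwz=>zwwzSzwwz=>zwwzwSwzwwz=>zwwzwwwzwwz

S => zSz   [S ::= z S z]
zSz => zwSwz   [S ::= w S w]
zwSwz => zwwSwwz   [S ::= w S w]
zwwSwwz => zwwzSzwwz   [S ::= z S z]
zwwzSzwwz => zwwzwSwzwwz   [S ::= w S w]
zwwzwSwzwwz => zwwzwwwzwwz   [S ::= w]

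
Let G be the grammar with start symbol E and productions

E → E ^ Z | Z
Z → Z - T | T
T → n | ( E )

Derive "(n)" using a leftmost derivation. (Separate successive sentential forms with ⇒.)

E ⇒ Z   [E → Z]
Z ⇒ T   [Z → T]
T ⇒ (E)   [T → ( E )]
(E) ⇒ (Z)   [E → Z]
(Z) ⇒ (T)   [Z → T]
(T) ⇒ (n)   [T → n]

E⇒Z⇒T⇒(E)⇒(Z)⇒(T)⇒(n)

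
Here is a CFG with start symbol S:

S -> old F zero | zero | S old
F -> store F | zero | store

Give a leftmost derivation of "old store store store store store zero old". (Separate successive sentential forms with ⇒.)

S ⇒ S old ⇒ old F zero old ⇒ old store F zero old ⇒ old store store F zero old ⇒ old store store store F zero old ⇒ old store store store store F zero old ⇒ old store store store store store zero old

S ⇒ S old   [S -> S old]
S old ⇒ old F zero old   [S -> old F zero]
old F zero old ⇒ old store F zero old   [F -> store F]
old store F zero old ⇒ old store store F zero old   [F -> store F]
old store store F zero old ⇒ old store store store F zero old   [F -> store F]
old store store store F zero old ⇒ old store store store store F zero old   [F -> store F]
old store store store store F zero old ⇒ old store store store store store zero old   [F -> store]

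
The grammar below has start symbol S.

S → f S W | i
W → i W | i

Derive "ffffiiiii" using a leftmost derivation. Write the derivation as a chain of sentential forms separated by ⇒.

S ⇒ fSW ⇒ ffSWW ⇒ fffSWWW ⇒ ffffSWWWW ⇒ ffffiWWWW ⇒ ffffiiWWW ⇒ ffffiiiWW ⇒ ffffiiiiW ⇒ ffffiiiii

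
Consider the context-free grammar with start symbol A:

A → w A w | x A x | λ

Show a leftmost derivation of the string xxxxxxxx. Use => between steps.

A => xAx   [A → x A x]
xAx => xxAxx   [A → x A x]
xxAxx => xxxAxxx   [A → x A x]
xxxAxxx => xxxxAxxxx   [A → x A x]
xxxxAxxxx => xxxxxxxx   [A → λ]

A => xAx => xxAxx => xxxAxxx => xxxxAxxxx => xxxxxxxx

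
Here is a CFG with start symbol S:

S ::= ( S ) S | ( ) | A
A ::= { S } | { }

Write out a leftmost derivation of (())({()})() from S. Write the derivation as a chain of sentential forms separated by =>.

S => (S)S   [S ::= ( S ) S]
(S)S => (())S   [S ::= ( )]
(())S => (())(S)S   [S ::= ( S ) S]
(())(S)S => (())(A)S   [S ::= A]
(())(A)S => (())({S})S   [A ::= { S }]
(())({S})S => (())({()})S   [S ::= ( )]
(())({()})S => (())({()})()   [S ::= ( )]

S => (S)S => (())S => (())(S)S => (())(A)S => (())({S})S => (())({()})S => (())({()})()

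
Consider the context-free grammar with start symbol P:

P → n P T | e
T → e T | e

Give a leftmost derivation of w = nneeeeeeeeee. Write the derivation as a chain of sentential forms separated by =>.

P => nPT => nnPTT => nneTT => nneeTT => nneeeTT => nneeeeTT => nneeeeeTT => nneeeeeeTT => nneeeeeeeTT => nneeeeeeeeTT => nneeeeeeeeeT => nneeeeeeeeee

P => nPT   [P → n P T]
nPT => nnPTT   [P → n P T]
nnPTT => nneTT   [P → e]
nneTT => nneeTT   [T → e T]
nneeTT => nneeeTT   [T → e T]
nneeeTT => nneeeeTT   [T → e T]
nneeeeTT => nneeeeeTT   [T → e T]
nneeeeeTT => nneeeeeeTT   [T → e T]
nneeeeeeTT => nneeeeeeeTT   [T → e T]
nneeeeeeeTT => nneeeeeeeeTT   [T → e T]
nneeeeeeeeTT => nneeeeeeeeeT   [T → e]
nneeeeeeeeeT => nneeeeeeeeee   [T → e]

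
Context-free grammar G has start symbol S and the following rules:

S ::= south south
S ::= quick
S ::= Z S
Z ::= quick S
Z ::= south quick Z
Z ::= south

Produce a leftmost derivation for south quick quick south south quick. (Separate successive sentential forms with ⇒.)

S ⇒ Z S ⇒ south quick Z S ⇒ south quick quick S S ⇒ south quick quick south south S ⇒ south quick quick south south quick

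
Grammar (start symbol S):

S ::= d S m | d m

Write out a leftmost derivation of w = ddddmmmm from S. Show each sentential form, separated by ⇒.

S ⇒ dSm   [S ::= d S m]
dSm ⇒ ddSmm   [S ::= d S m]
ddSmm ⇒ dddSmmm   [S ::= d S m]
dddSmmm ⇒ ddddmmmm   [S ::= d m]

S ⇒ dSm ⇒ ddSmm ⇒ dddSmmm ⇒ ddddmmmm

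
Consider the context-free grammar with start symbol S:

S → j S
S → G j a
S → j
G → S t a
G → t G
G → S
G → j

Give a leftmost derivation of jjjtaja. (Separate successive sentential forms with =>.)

S => jS   [S → j S]
jS => jGja   [S → G j a]
jGja => jStaja   [G → S t a]
jStaja => jjStaja   [S → j S]
jjStaja => jjjtaja   [S → j]

S=>jS=>jGja=>jStaja=>jjStaja=>jjjtaja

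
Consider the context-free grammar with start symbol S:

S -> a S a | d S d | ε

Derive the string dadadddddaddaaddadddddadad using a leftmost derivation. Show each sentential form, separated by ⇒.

S⇒dSd⇒daSad⇒dadSdad⇒dadaSadad⇒dadadSdadad⇒dadaddSddadad⇒dadadddSdddadad⇒dadaddddSddddadad⇒dadadddddSdddddadad⇒dadadddddaSadddddadad⇒dadadddddadSdadddddadad⇒dadadddddaddSddadddddadad⇒dadadddddaddaSaddadddddadad⇒dadadddddaddaaddadddddadad

S ⇒ dSd   [S -> d S d]
dSd ⇒ daSad   [S -> a S a]
daSad ⇒ dadSdad   [S -> d S d]
dadSdad ⇒ dadaSadad   [S -> a S a]
dadaSadad ⇒ dadadSdadad   [S -> d S d]
dadadSdadad ⇒ dadaddSddadad   [S -> d S d]
dadaddSddadad ⇒ dadadddSdddadad   [S -> d S d]
dadadddSdddadad ⇒ dadaddddSddddadad   [S -> d S d]
dadaddddSddddadad ⇒ dadadddddSdddddadad   [S -> d S d]
dadadddddSdddddadad ⇒ dadadddddaSadddddadad   [S -> a S a]
dadadddddaSadddddadad ⇒ dadadddddadSdadddddadad   [S -> d S d]
dadadddddadSdadddddadad ⇒ dadadddddaddSddadddddadad   [S -> d S d]
dadadddddaddSddadddddadad ⇒ dadadddddaddaSaddadddddadad   [S -> a S a]
dadadddddaddaSaddadddddadad ⇒ dadadddddaddaaddadddddadad   [S -> ε]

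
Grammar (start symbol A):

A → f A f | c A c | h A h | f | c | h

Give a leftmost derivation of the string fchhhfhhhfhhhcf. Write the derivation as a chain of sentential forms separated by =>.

A => fAf   [A → f A f]
fAf => fcAcf   [A → c A c]
fcAcf => fchAhcf   [A → h A h]
fchAhcf => fchhAhhcf   [A → h A h]
fchhAhhcf => fchhhAhhhcf   [A → h A h]
fchhhAhhhcf => fchhhfAfhhhcf   [A → f A f]
fchhhfAfhhhcf => fchhhfhAhfhhhcf   [A → h A h]
fchhhfhAhfhhhcf => fchhhfhhhfhhhcf   [A → h]

A => fAf => fcAcf => fchAhcf => fchhAhhcf => fchhhAhhhcf => fchhhfAfhhhcf => fchhhfhAhfhhhcf => fchhhfhhhfhhhcf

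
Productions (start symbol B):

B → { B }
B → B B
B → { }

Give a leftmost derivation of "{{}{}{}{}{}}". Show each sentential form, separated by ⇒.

B ⇒ {B}   [B → { B }]
{B} ⇒ {BB}   [B → B B]
{BB} ⇒ {BBB}   [B → B B]
{BBB} ⇒ {BBBB}   [B → B B]
{BBBB} ⇒ {BBBBB}   [B → B B]
{BBBBB} ⇒ {{}BBBB}   [B → { }]
{{}BBBB} ⇒ {{}{}BBB}   [B → { }]
{{}{}BBB} ⇒ {{}{}{}BB}   [B → { }]
{{}{}{}BB} ⇒ {{}{}{}{}B}   [B → { }]
{{}{}{}{}B} ⇒ {{}{}{}{}{}}   [B → { }]

B ⇒ {B} ⇒ {BB} ⇒ {BBB} ⇒ {BBBB} ⇒ {BBBBB} ⇒ {{}BBBB} ⇒ {{}{}BBB} ⇒ {{}{}{}BB} ⇒ {{}{}{}{}B} ⇒ {{}{}{}{}{}}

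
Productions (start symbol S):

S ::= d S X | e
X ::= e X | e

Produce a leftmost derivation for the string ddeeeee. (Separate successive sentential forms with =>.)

S=>dSX=>ddSXX=>ddeXX=>ddeeXX=>ddeeeXX=>ddeeeeX=>ddeeeee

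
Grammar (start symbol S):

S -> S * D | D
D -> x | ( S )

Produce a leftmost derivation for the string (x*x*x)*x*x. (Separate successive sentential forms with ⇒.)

S⇒S*D⇒S*D*D⇒D*D*D⇒(S)*D*D⇒(S*D)*D*D⇒(S*D*D)*D*D⇒(D*D*D)*D*D⇒(x*D*D)*D*D⇒(x*x*D)*D*D⇒(x*x*x)*D*D⇒(x*x*x)*x*D⇒(x*x*x)*x*x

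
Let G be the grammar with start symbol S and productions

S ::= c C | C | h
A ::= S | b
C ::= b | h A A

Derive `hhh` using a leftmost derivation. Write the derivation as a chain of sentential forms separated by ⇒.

S ⇒ C   [S ::= C]
C ⇒ hAA   [C ::= h A A]
hAA ⇒ hSA   [A ::= S]
hSA ⇒ hhA   [S ::= h]
hhA ⇒ hhS   [A ::= S]
hhS ⇒ hhh   [S ::= h]

S⇒C⇒hAA⇒hSA⇒hhA⇒hhS⇒hhh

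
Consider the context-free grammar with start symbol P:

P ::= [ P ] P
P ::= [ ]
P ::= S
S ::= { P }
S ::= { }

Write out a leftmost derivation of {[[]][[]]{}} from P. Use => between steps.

P => S   [P ::= S]
S => {P}   [S ::= { P }]
{P} => {[P]P}   [P ::= [ P ] P]
{[P]P} => {[[]]P}   [P ::= [ ]]
{[[]]P} => {[[]][P]P}   [P ::= [ P ] P]
{[[]][P]P} => {[[]][[]]P}   [P ::= [ ]]
{[[]][[]]P} => {[[]][[]]S}   [P ::= S]
{[[]][[]]S} => {[[]][[]]{}}   [S ::= { }]

P=>S=>{P}=>{[P]P}=>{[[]]P}=>{[[]][P]P}=>{[[]][[]]P}=>{[[]][[]]S}=>{[[]][[]]{}}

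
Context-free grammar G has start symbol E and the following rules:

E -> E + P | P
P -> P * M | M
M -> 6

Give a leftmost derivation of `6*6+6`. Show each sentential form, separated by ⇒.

E ⇒ E+P ⇒ P+P ⇒ P*M+P ⇒ M*M+P ⇒ 6*M+P ⇒ 6*6+P ⇒ 6*6+M ⇒ 6*6+6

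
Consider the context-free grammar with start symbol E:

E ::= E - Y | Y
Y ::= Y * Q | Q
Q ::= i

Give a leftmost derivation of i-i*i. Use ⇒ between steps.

E ⇒ E-Y   [E ::= E - Y]
E-Y ⇒ Y-Y   [E ::= Y]
Y-Y ⇒ Q-Y   [Y ::= Q]
Q-Y ⇒ i-Y   [Q ::= i]
i-Y ⇒ i-Y*Q   [Y ::= Y * Q]
i-Y*Q ⇒ i-Q*Q   [Y ::= Q]
i-Q*Q ⇒ i-i*Q   [Q ::= i]
i-i*Q ⇒ i-i*i   [Q ::= i]

E ⇒ E-Y ⇒ Y-Y ⇒ Q-Y ⇒ i-Y ⇒ i-Y*Q ⇒ i-Q*Q ⇒ i-i*Q ⇒ i-i*i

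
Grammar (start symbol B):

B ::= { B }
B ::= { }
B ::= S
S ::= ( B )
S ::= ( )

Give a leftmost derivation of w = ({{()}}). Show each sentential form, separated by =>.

B=>S=>(B)=>({B})=>({{B}})=>({{S}})=>({{()}})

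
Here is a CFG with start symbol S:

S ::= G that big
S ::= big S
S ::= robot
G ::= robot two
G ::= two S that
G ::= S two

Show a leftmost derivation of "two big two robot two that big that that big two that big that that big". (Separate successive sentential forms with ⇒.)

S ⇒ G that big   [S ::= G that big]
G that big ⇒ two S that that big   [G ::= two S that]
two S that that big ⇒ two big S that that big   [S ::= big S]
two big S that that big ⇒ two big G that big that that big   [S ::= G that big]
two big G that big that that big ⇒ two big S two that big that that big   [G ::= S two]
two big S two that big that that big ⇒ two big G that big two that big that that big   [S ::= G that big]
two big G that big two that big that that big ⇒ two big two S that that big two that big that that big   [G ::= two S that]
two big two S that that big two that big that that big ⇒ two big two G that big that that big two that big that that big   [S ::= G that big]
two big two G that big that that big two that big that that big ⇒ two big two S two that big that that big two that big that that big   [G ::= S two]
two big two S two that big that that big two that big that that big ⇒ two big two robot two that big that that big two that big that that big   [S ::= robot]

S ⇒ G that big ⇒ two S that that big ⇒ two big S that that big ⇒ two big G that big that that big ⇒ two big S two that big that that big ⇒ two big G that big two that big that that big ⇒ two big two S that that big two that big that that big ⇒ two big two G that big that that big two that big that that big ⇒ two big two S two that big that that big two that big that that big ⇒ two big two robot two that big that that big two that big that that big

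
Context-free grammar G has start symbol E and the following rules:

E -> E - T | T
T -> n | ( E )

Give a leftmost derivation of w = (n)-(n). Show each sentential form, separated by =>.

E => E-T => T-T => (E)-T => (T)-T => (n)-T => (n)-(E) => (n)-(T) => (n)-(n)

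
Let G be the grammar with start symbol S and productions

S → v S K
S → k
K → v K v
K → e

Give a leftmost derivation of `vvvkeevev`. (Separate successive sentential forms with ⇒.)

S ⇒ vSK   [S → v S K]
vSK ⇒ vvSKK   [S → v S K]
vvSKK ⇒ vvvSKKK   [S → v S K]
vvvSKKK ⇒ vvvkKKK   [S → k]
vvvkKKK ⇒ vvvkeKK   [K → e]
vvvkeKK ⇒ vvvkeeK   [K → e]
vvvkeeK ⇒ vvvkeevKv   [K → v K v]
vvvkeevKv ⇒ vvvkeevev   [K → e]

S⇒vSK⇒vvSKK⇒vvvSKKK⇒vvvkKKK⇒vvvkeKK⇒vvvkeeK⇒vvvkeevKv⇒vvvkeevev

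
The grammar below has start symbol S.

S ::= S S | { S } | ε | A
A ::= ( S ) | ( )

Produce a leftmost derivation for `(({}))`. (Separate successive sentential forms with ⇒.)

S ⇒ A ⇒ (S) ⇒ (A) ⇒ ((S)) ⇒ ((SS)) ⇒ ((SSS)) ⇒ (({S}SS)) ⇒ (({}SS)) ⇒ (({}S)) ⇒ (({}))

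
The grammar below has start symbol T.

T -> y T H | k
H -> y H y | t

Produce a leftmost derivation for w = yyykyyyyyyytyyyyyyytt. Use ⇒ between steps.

T ⇒ yTH   [T -> y T H]
yTH ⇒ yyTHH   [T -> y T H]
yyTHH ⇒ yyyTHHH   [T -> y T H]
yyyTHHH ⇒ yyykHHH   [T -> k]
yyykHHH ⇒ yyykyHyHH   [H -> y H y]
yyykyHyHH ⇒ yyykyyHyyHH   [H -> y H y]
yyykyyHyyHH ⇒ yyykyyyHyyyHH   [H -> y H y]
yyykyyyHyyyHH ⇒ yyykyyyyHyyyyHH   [H -> y H y]
yyykyyyyHyyyyHH ⇒ yyykyyyyyHyyyyyHH   [H -> y H y]
yyykyyyyyHyyyyyHH ⇒ yyykyyyyyyHyyyyyyHH   [H -> y H y]
yyykyyyyyyHyyyyyyHH ⇒ yyykyyyyyyyHyyyyyyyHH   [H -> y H y]
yyykyyyyyyyHyyyyyyyHH ⇒ yyykyyyyyyytyyyyyyyHH   [H -> t]
yyykyyyyyyytyyyyyyyHH ⇒ yyykyyyyyyytyyyyyyytH   [H -> t]
yyykyyyyyyytyyyyyyytH ⇒ yyykyyyyyyytyyyyyyytt   [H -> t]

T ⇒ yTH ⇒ yyTHH ⇒ yyyTHHH ⇒ yyykHHH ⇒ yyykyHyHH ⇒ yyykyyHyyHH ⇒ yyykyyyHyyyHH ⇒ yyykyyyyHyyyyHH ⇒ yyykyyyyyHyyyyyHH ⇒ yyykyyyyyyHyyyyyyHH ⇒ yyykyyyyyyyHyyyyyyyHH ⇒ yyykyyyyyyytyyyyyyyHH ⇒ yyykyyyyyyytyyyyyyytH ⇒ yyykyyyyyyytyyyyyyytt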